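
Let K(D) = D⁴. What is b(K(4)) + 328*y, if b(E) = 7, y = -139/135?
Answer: -44647/135 ≈ -330.72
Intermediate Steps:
y = -139/135 (y = -139*1/135 = -139/135 ≈ -1.0296)
b(K(4)) + 328*y = 7 + 328*(-139/135) = 7 - 45592/135 = -44647/135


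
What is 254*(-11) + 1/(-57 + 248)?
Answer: -533653/191 ≈ -2794.0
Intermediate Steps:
254*(-11) + 1/(-57 + 248) = -2794 + 1/191 = -533653/191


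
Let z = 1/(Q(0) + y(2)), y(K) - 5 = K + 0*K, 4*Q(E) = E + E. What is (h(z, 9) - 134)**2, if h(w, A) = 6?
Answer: 16384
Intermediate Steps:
Q(E) = E/2 (Q(E) = (E + E)/4 = (2*E)/4 = E/2)
y(K) = 5 + K (y(K) = 5 + (K + 0*K) = 5 + (K + 0) = 5 + K)
z = 1/7 (z = 1/((1/2)*0 + (5 + 2)) = 1/(0 + 7) = 1/7 ≈ 0.14286)
(h(z, 9) - 134)**2 = (6 - 134)**2 = (-128)**2 = 16384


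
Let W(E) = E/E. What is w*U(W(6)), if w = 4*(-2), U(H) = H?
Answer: -8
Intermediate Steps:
W(E) = 1
w = -8
w*U(W(6)) = -8*1 = -8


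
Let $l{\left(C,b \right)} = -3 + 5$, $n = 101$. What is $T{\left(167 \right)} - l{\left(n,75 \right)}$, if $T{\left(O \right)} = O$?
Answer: $165$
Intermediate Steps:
$l{\left(C,b \right)} = 2$
$T{\left(167 \right)} - l{\left(n,75 \right)} = 167 - 2 = 165$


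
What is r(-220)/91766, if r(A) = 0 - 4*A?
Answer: 440/45883 ≈ 0.0095896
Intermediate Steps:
r(A) = -4*A
r(-220)/91766 = -4*(-220)/91766 = 880*(1/91766) = 440/45883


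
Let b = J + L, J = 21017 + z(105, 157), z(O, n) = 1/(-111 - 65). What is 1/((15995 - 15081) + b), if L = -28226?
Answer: -176/1107921 ≈ -0.00015886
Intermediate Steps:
z(O, n) = -1/176 (z(O, n) = 1/(-176) = -1/176)
J = 3698991/176 (J = 21017 - 1/176 = 3698991/176 ≈ 21017.)
b = -1268785/176 (b = 3698991/176 - 28226 = -1268785/176 ≈ -7209.0)
1/((15995 - 15081) + b) = 1/((15995 - 15081) - 1268785/176) = 1/(914 - 1268785/176) = 1/(-1107921/176) = -176/1107921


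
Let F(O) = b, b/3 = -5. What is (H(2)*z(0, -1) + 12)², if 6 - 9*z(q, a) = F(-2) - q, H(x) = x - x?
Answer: 144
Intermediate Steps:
b = -15 (b = 3*(-5) = -15)
F(O) = -15
H(x) = 0
z(q, a) = 7/3 + q/9 (z(q, a) = ⅔ - (-15 - q)/9 = ⅔ + (5/3 + q/9) = 7/3 + q/9)
(H(2)*z(0, -1) + 12)² = (0*(7/3 + (⅑)*0) + 12)² = (0*(7/3 + 0) + 12)² = (0*(7/3) + 12)² = (0 + 12)² = 12² = 144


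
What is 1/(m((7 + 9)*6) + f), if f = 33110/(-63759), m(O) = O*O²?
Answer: 63759/56409849514 ≈ 1.1303e-6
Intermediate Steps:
m(O) = O³
f = -33110/63759 (f = 33110*(-1/63759) = -33110/63759 ≈ -0.51930)
1/(m((7 + 9)*6) + f) = 1/(((7 + 9)*6)³ - 33110/63759) = 1/((16*6)³ - 33110/63759) = 1/(96³ - 33110/63759) = 1/(884736 - 33110/63759) = 1/(56409849514/63759) = 63759/56409849514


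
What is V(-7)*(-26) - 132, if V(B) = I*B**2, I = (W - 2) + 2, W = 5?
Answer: -6502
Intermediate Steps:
I = 5 (I = (5 - 2) + 2 = 3 + 2 = 5)
V(B) = 5*B**2
V(-7)*(-26) - 132 = (5*(-7)**2)*(-26) - 132 = (5*49)*(-26) - 132 = 245*(-26) - 132 = -6370 - 132 = -6502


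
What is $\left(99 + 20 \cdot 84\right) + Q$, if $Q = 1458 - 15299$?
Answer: $-12062$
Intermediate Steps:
$Q = -13841$
$\left(99 + 20 \cdot 84\right) + Q = \left(99 + 20 \cdot 84\right) - 13841 = \left(99 + 1680\right) - 13841 = 1779 - 13841 = -12062$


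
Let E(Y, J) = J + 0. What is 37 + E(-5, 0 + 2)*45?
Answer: 127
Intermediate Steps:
E(Y, J) = J
37 + E(-5, 0 + 2)*45 = 37 + (0 + 2)*45 = 37 + 2*45 = 37 + 90 = 127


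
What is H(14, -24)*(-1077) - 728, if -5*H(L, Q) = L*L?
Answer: 207452/5 ≈ 41490.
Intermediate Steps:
H(L, Q) = -L²/5 (H(L, Q) = -L*L/5 = -L²/5)
H(14, -24)*(-1077) - 728 = -⅕*14²*(-1077) - 728 = -⅕*196*(-1077) - 728 = -196/5*(-1077) - 728 = 211092/5 - 728 = 207452/5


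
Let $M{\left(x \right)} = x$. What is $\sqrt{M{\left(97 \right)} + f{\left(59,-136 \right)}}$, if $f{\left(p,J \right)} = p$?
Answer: $2 \sqrt{39} \approx 12.49$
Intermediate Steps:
$\sqrt{M{\left(97 \right)} + f{\left(59,-136 \right)}} = \sqrt{97 + 59} = \sqrt{156} = 2 \sqrt{39}$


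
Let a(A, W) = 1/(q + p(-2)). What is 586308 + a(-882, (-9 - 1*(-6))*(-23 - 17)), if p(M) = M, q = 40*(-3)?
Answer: 71529575/122 ≈ 5.8631e+5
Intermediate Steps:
q = -120
a(A, W) = -1/122 (a(A, W) = 1/(-120 - 2) = 1/(-122) = -1/122)
586308 + a(-882, (-9 - 1*(-6))*(-23 - 17)) = 586308 - 1/122 = 71529575/122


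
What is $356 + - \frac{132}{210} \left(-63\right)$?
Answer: $\frac{1978}{5} \approx 395.6$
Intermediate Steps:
$356 + - \frac{132}{210} \left(-63\right) = 356 + \left(-132\right) \frac{1}{210} \left(-63\right) = 356 - - \frac{198}{5} = 356 + \frac{198}{5} = \frac{1978}{5}$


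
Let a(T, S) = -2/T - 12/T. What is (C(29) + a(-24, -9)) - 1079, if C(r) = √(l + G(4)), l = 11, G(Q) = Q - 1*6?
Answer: -12905/12 ≈ -1075.4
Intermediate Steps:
G(Q) = -6 + Q (G(Q) = Q - 6 = -6 + Q)
a(T, S) = -14/T
C(r) = 3 (C(r) = √(11 + (-6 + 4)) = √(11 - 2) = √9 = 3)
(C(29) + a(-24, -9)) - 1079 = (3 - 14/(-24)) - 1079 = (3 - 14*(-1/24)) - 1079 = (3 + 7/12) - 1079 = 43/12 - 1079 = -12905/12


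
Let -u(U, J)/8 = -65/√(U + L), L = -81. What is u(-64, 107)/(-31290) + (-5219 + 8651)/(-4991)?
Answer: -3432/4991 + 52*I*√145/453705 ≈ -0.68764 + 0.0013801*I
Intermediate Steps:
u(U, J) = 520/√(-81 + U) (u(U, J) = -(-520)/(√(U - 81)) = -(-520)/(√(-81 + U)) = -(-520)/√(-81 + U) = 520/√(-81 + U))
u(-64, 107)/(-31290) + (-5219 + 8651)/(-4991) = (520/√(-81 - 64))/(-31290) + (-5219 + 8651)/(-4991) = (520/√(-145))*(-1/31290) + 3432*(-1/4991) = (520*(-I*√145/145))*(-1/31290) - 3432/4991 = -104*I*√145/29*(-1/31290) - 3432/4991 = 52*I*√145/453705 - 3432/4991 = -3432/4991 + 52*I*√145/453705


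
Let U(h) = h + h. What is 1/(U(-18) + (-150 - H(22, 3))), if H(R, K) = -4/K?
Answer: -3/554 ≈ -0.0054152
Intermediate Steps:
U(h) = 2*h
1/(U(-18) + (-150 - H(22, 3))) = 1/(2*(-18) + (-150 - (-4)/3)) = 1/(-36 + (-150 - (-4)/3)) = 1/(-36 + (-150 - 1*(-4/3))) = 1/(-36 + (-150 + 4/3)) = 1/(-36 - 446/3) = 1/(-554/3) = -3/554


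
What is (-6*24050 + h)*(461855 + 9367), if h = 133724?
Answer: -4983643872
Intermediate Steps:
(-6*24050 + h)*(461855 + 9367) = (-6*24050 + 133724)*(461855 + 9367) = (-144300 + 133724)*471222 = -10576*471222 = -4983643872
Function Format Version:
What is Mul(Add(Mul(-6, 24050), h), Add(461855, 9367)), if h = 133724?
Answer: -4983643872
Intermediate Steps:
Mul(Add(Mul(-6, 24050), h), Add(461855, 9367)) = Mul(Add(Mul(-6, 24050), 133724), Add(461855, 9367)) = Mul(Add(-144300, 133724), 471222) = Mul(-10576, 471222) = -4983643872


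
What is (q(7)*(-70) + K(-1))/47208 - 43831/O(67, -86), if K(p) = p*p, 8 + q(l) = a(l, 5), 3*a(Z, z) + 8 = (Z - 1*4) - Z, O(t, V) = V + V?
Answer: 517329625/2029944 ≈ 254.85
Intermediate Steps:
O(t, V) = 2*V
a(Z, z) = -4 (a(Z, z) = -8/3 + ((Z - 1*4) - Z)/3 = -8/3 + ((Z - 4) - Z)/3 = -8/3 + ((-4 + Z) - Z)/3 = -8/3 + (⅓)*(-4) = -8/3 - 4/3 = -4)
q(l) = -12 (q(l) = -8 - 4 = -12)
K(p) = p²
(q(7)*(-70) + K(-1))/47208 - 43831/O(67, -86) = (-12*(-70) + (-1)²)/47208 - 43831/(2*(-86)) = (840 + 1)*(1/47208) - 43831/(-172) = 841*(1/47208) - 43831*(-1/172) = 841/47208 + 43831/172 = 517329625/2029944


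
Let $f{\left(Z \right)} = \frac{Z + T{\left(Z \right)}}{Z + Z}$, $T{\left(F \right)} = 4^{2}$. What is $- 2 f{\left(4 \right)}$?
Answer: $-5$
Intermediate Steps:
$T{\left(F \right)} = 16$
$f{\left(Z \right)} = \frac{16 + Z}{2 Z}$ ($f{\left(Z \right)} = \frac{Z + 16}{Z + Z} = \frac{16 + Z}{2 Z}$)
$- 2 f{\left(4 \right)} = - 2 \frac{16 + 4}{2 \cdot 4} = - 2 \cdot \frac{1}{2} \cdot \frac{1}{4} \cdot 20 = \left(-2\right) \frac{5}{2} = -5$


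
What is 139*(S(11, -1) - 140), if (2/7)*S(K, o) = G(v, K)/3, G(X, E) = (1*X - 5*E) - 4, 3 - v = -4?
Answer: -83678/3 ≈ -27893.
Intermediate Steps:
v = 7 (v = 3 - 1*(-4) = 3 + 4 = 7)
G(X, E) = -4 + X - 5*E (G(X, E) = (X - 5*E) - 4 = -4 + X - 5*E)
S(K, o) = 7/2 - 35*K/6 (S(K, o) = 7*((-4 + 7 - 5*K)/3)/2 = 7*((3 - 5*K)*(1/3))/2 = 7*(1 - 5*K/3)/2 = 7/2 - 35*K/6)
139*(S(11, -1) - 140) = 139*((7/2 - 35/6*11) - 140) = 139*((7/2 - 385/6) - 140) = 139*(-182/3 - 140) = 139*(-602/3) = -83678/3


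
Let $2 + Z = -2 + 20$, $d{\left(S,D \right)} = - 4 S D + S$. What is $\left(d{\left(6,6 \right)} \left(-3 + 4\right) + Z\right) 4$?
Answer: $-488$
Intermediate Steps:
$d{\left(S,D \right)} = S - 4 D S$ ($d{\left(S,D \right)} = - 4 D S + S = S - 4 D S$)
$Z = 16$ ($Z = -2 + \left(-2 + 20\right) = -2 + 18 = 16$)
$\left(d{\left(6,6 \right)} \left(-3 + 4\right) + Z\right) 4 = \left(6 \left(1 - 24\right) \left(-3 + 4\right) + 16\right) 4 = \left(6 \left(1 - 24\right) 1 + 16\right) 4 = \left(6 \left(-23\right) 1 + 16\right) 4 = \left(\left(-138\right) 1 + 16\right) 4 = \left(-138 + 16\right) 4 = \left(-122\right) 4 = -488$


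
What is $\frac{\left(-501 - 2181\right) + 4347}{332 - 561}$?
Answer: $- \frac{1665}{229} \approx -7.2707$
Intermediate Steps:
$\frac{\left(-501 - 2181\right) + 4347}{332 - 561} = \frac{\left(-501 - 2181\right) + 4347}{-229} = \left(-2682 + 4347\right) \left(- \frac{1}{229}\right) = 1665 \left(- \frac{1}{229}\right) = - \frac{1665}{229}$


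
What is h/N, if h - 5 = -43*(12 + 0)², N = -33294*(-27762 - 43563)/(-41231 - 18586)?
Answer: 123362593/791564850 ≈ 0.15585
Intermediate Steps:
N = -791564850/19939 (N = -33294/((-59817/(-71325))) = -33294/((-59817*(-1/71325))) = -33294/19939/23775 = -33294*23775/19939 = -791564850/19939 ≈ -39699.)
h = -6187 (h = 5 - 43*(12 + 0)² = 5 - 43*12² = 5 - 43*144 = 5 - 6192 = -6187)
h/N = -6187/(-791564850/19939) = -6187*(-19939/791564850) = 123362593/791564850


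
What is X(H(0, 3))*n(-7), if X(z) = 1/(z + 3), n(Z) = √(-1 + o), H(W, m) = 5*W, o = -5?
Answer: I*√6/3 ≈ 0.8165*I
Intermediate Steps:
n(Z) = I*√6 (n(Z) = √(-1 - 5) = √(-6) = I*√6)
X(z) = 1/(3 + z)
X(H(0, 3))*n(-7) = (I*√6)/(3 + 5*0) = (I*√6)/(3 + 0) = (I*√6)/3 = I*√6/3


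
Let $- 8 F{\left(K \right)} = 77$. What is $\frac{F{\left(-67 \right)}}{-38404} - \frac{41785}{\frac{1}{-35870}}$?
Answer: $\frac{460487908734477}{307232} \approx 1.4988 \cdot 10^{9}$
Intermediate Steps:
$F{\left(K \right)} = - \frac{77}{8}$ ($F{\left(K \right)} = \left(- \frac{1}{8}\right) 77 = - \frac{77}{8}$)
$\frac{F{\left(-67 \right)}}{-38404} - \frac{41785}{\frac{1}{-35870}} = - \frac{77}{8 \left(-38404\right)} - \frac{41785}{\frac{1}{-35870}} = \left(- \frac{77}{8}\right) \left(- \frac{1}{38404}\right) - \frac{41785}{- \frac{1}{35870}} = \frac{77}{307232} - -1498827950 = \frac{77}{307232} + 1498827950 = \frac{460487908734477}{307232}$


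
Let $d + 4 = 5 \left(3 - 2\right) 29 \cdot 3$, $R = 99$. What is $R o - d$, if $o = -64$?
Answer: $-6767$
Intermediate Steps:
$d = 431$ ($d = -4 + 5 \left(3 - 2\right) 29 \cdot 3 = -4 + 5 \cdot 1 \cdot 29 \cdot 3 = -4 + 5 \cdot 29 \cdot 3 = -4 + 145 \cdot 3 = -4 + 435 = 431$)
$R o - d = 99 \left(-64\right) - 431 = -6336 - 431 = -6767$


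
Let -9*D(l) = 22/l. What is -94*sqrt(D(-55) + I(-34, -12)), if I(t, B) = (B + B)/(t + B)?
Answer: -94*sqrt(67390)/345 ≈ -70.730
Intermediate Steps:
I(t, B) = 2*B/(B + t) (I(t, B) = (2*B)/(B + t) = 2*B/(B + t))
D(l) = -22/(9*l)
-94*sqrt(D(-55) + I(-34, -12)) = -94*sqrt(-22/9/(-55) + 2*(-12)/(-12 - 34)) = -94*sqrt(-22/9*(-1/55) + 2*(-12)/(-46)) = -94*sqrt(2/45 + 2*(-12)*(-1/46)) = -94*sqrt(2/45 + 12/23) = -94*sqrt(67390)/345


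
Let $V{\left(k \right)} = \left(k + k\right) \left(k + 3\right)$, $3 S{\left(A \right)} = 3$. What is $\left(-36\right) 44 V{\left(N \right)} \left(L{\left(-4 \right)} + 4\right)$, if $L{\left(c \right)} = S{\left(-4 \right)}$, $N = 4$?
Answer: $-443520$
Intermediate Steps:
$S{\left(A \right)} = 1$ ($S{\left(A \right)} = \frac{1}{3} \cdot 3 = 1$)
$V{\left(k \right)} = 2 k \left(3 + k\right)$
$L{\left(c \right)} = 1$
$\left(-36\right) 44 V{\left(N \right)} \left(L{\left(-4 \right)} + 4\right) = \left(-36\right) 44 \cdot 2 \cdot 4 \left(3 + 4\right) \left(1 + 4\right) = - 1584 \cdot 2 \cdot 4 \cdot 7 \cdot 5 = - 1584 \cdot 56 \cdot 5 = \left(-1584\right) 280 = -443520$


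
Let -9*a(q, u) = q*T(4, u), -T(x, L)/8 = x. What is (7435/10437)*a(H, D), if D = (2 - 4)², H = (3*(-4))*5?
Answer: -4758400/31311 ≈ -151.97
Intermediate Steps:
H = -60 (H = -12*5 = -60)
D = 4 (D = (-2)² = 4)
T(x, L) = -8*x
a(q, u) = 32*q/9 (a(q, u) = -q*(-8*4)/9 = -q*(-32)/9 = -(-32)*q/9 = 32*q/9)
(7435/10437)*a(H, D) = (7435/10437)*((32/9)*(-60)) = (7435*(1/10437))*(-640/3) = (7435/10437)*(-640/3) = -4758400/31311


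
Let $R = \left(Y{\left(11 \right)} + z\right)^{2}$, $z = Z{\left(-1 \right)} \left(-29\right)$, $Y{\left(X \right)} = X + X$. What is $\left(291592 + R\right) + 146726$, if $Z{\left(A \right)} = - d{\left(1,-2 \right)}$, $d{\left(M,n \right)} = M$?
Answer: $440919$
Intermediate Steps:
$Z{\left(A \right)} = -1$ ($Z{\left(A \right)} = \left(-1\right) 1 = -1$)
$Y{\left(X \right)} = 2 X$
$z = 29$ ($z = \left(-1\right) \left(-29\right) = 29$)
$R = 2601$ ($R = \left(2 \cdot 11 + 29\right)^{2} = \left(22 + 29\right)^{2} = 51^{2} = 2601$)
$\left(291592 + R\right) + 146726 = \left(291592 + 2601\right) + 146726 = 294193 + 146726 = 440919$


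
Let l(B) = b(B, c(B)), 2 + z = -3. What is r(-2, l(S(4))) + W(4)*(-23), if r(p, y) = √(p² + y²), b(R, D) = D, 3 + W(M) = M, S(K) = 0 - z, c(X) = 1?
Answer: -23 + √5 ≈ -20.764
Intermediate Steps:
z = -5 (z = -2 - 3 = -5)
S(K) = 5 (S(K) = 0 - 1*(-5) = 0 + 5 = 5)
W(M) = -3 + M
l(B) = 1
r(-2, l(S(4))) + W(4)*(-23) = √((-2)² + 1²) + (-3 + 4)*(-23) = √(4 + 1) + 1*(-23) = √5 - 23 = -23 + √5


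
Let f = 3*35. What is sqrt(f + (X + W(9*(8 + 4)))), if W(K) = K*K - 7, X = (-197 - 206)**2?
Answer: sqrt(174171) ≈ 417.34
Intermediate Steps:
f = 105
X = 162409 (X = (-403)**2 = 162409)
W(K) = -7 + K**2 (W(K) = K**2 - 7 = -7 + K**2)
sqrt(f + (X + W(9*(8 + 4)))) = sqrt(105 + (162409 + (-7 + (9*(8 + 4))**2))) = sqrt(105 + (162409 + (-7 + (9*12)**2))) = sqrt(105 + (162409 + (-7 + 108**2))) = sqrt(105 + (162409 + (-7 + 11664))) = sqrt(105 + (162409 + 11657)) = sqrt(105 + 174066) = sqrt(174171)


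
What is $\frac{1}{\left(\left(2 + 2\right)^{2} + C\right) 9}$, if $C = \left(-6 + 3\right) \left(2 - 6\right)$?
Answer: $\frac{1}{252} \approx 0.0039683$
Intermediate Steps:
$C = 12$ ($C = \left(-3\right) \left(-4\right) = 12$)
$\frac{1}{\left(\left(2 + 2\right)^{2} + C\right) 9} = \frac{1}{\left(\left(2 + 2\right)^{2} + 12\right) 9} = \frac{1}{\left(4^{2} + 12\right) 9} = \frac{1}{\left(16 + 12\right) 9} = \frac{1}{28 \cdot 9} = \frac{1}{252}$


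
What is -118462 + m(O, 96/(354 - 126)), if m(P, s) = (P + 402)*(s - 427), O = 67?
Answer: -6052023/19 ≈ -3.1853e+5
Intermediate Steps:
m(P, s) = (-427 + s)*(402 + P) (m(P, s) = (402 + P)*(-427 + s) = (-427 + s)*(402 + P))
-118462 + m(O, 96/(354 - 126)) = -118462 + (-171654 - 427*67 + 402*(96/(354 - 126)) + 67*(96/(354 - 126))) = -118462 + (-171654 - 28609 + 402*(96/228) + 67*(96/228)) = -118462 + (-171654 - 28609 + 402*(96*(1/228)) + 67*(96*(1/228))) = -118462 + (-171654 - 28609 + 402*(8/19) + 67*(8/19)) = -118462 + (-171654 - 28609 + 3216/19 + 536/19) = -118462 - 3801245/19 = -6052023/19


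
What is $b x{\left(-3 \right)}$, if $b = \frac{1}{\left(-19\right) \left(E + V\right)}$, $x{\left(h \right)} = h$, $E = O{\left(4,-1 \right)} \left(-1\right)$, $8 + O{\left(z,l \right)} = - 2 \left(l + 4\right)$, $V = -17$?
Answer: $- \frac{1}{19} \approx -0.052632$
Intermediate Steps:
$O{\left(z,l \right)} = -16 - 2 l$ ($O{\left(z,l \right)} = -8 - 2 \left(l + 4\right) = -8 - 2 \left(4 + l\right) = -8 - \left(8 + 2 l\right) = -16 - 2 l$)
$E = 14$ ($E = \left(-16 - -2\right) \left(-1\right) = \left(-16 + 2\right) \left(-1\right) = \left(-14\right) \left(-1\right) = 14$)
$b = \frac{1}{57}$ ($b = \frac{1}{\left(-19\right) \left(14 - 17\right)} = \frac{1}{\left(-19\right) \left(-3\right)} = \frac{1}{57} \approx 0.017544$)
$b x{\left(-3 \right)} = \frac{1}{57} \left(-3\right) = - \frac{1}{19}$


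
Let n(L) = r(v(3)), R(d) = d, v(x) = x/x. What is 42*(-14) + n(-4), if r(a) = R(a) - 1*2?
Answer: -589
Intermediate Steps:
v(x) = 1
r(a) = -2 + a (r(a) = a - 1*2 = a - 2 = -2 + a)
n(L) = -1 (n(L) = -2 + 1 = -1)
42*(-14) + n(-4) = 42*(-14) - 1 = -588 - 1 = -589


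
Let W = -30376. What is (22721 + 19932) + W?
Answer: 12277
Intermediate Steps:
(22721 + 19932) + W = (22721 + 19932) - 30376 = 42653 - 30376 = 12277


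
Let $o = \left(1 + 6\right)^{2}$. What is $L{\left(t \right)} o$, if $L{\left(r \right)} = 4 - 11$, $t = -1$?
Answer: $-343$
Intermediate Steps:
$o = 49$ ($o = 7^{2} = 49$)
$L{\left(r \right)} = -7$ ($L{\left(r \right)} = 4 - 11 = -7$)
$L{\left(t \right)} o = \left(-7\right) 49 = -343$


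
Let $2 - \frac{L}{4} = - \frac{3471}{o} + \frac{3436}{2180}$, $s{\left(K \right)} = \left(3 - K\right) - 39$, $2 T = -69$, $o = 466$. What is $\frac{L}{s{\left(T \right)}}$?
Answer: $- \frac{2665788}{126985} \approx -20.993$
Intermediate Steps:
$T = - \frac{69}{2}$ ($T = \frac{1}{2} \left(-69\right) = - \frac{69}{2} \approx -34.5$)
$s{\left(K \right)} = -36 - K$ ($s{\left(K \right)} = \left(3 - K\right) - 39 = -36 - K$)
$L = \frac{3998682}{126985}$ ($L = 8 - 4 \left(- \frac{3471}{466} + \frac{3436}{2180}\right) = 8 - 4 \left(\left(-3471\right) \frac{1}{466} + 3436 \cdot \frac{1}{2180}\right) = 8 - 4 \left(- \frac{3471}{466} + \frac{859}{545}\right) = 8 - - \frac{2982802}{126985} = 8 + \frac{2982802}{126985} = \frac{3998682}{126985} \approx 31.489$)
$\frac{L}{s{\left(T \right)}} = \frac{3998682}{126985 \left(-36 - - \frac{69}{2}\right)} = \frac{3998682}{126985 \left(-36 + \frac{69}{2}\right)} = \frac{3998682}{126985 \left(- \frac{3}{2}\right)} = \frac{3998682}{126985} \left(- \frac{2}{3}\right) = - \frac{2665788}{126985}$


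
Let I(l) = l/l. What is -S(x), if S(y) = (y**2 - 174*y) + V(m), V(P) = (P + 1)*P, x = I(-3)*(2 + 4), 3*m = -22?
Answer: 8654/9 ≈ 961.56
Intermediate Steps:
I(l) = 1
m = -22/3 (m = (1/3)*(-22) = -22/3 ≈ -7.3333)
x = 6 (x = 1*(2 + 4) = 1*6 = 6)
V(P) = P*(1 + P) (V(P) = (1 + P)*P = P*(1 + P))
S(y) = 418/9 + y**2 - 174*y (S(y) = (y**2 - 174*y) - 22*(1 - 22/3)/3 = (y**2 - 174*y) - 22/3*(-19/3) = (y**2 - 174*y) + 418/9 = 418/9 + y**2 - 174*y)
-S(x) = -(418/9 + 6**2 - 174*6) = -(418/9 + 36 - 1044) = -1*(-8654/9) = 8654/9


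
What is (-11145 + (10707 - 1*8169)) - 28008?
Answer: -36615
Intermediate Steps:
(-11145 + (10707 - 1*8169)) - 28008 = (-11145 + (10707 - 8169)) - 28008 = (-11145 + 2538) - 28008 = -8607 - 28008 = -36615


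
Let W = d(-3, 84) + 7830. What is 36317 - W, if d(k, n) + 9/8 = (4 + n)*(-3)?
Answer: 230017/8 ≈ 28752.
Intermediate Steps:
d(k, n) = -105/8 - 3*n (d(k, n) = -9/8 + (4 + n)*(-3) = -9/8 + (-12 - 3*n) = -105/8 - 3*n)
W = 60519/8 (W = (-105/8 - 3*84) + 7830 = (-105/8 - 252) + 7830 = -2121/8 + 7830 = 60519/8 ≈ 7564.9)
36317 - W = 36317 - 1*60519/8 = 36317 - 60519/8 = 230017/8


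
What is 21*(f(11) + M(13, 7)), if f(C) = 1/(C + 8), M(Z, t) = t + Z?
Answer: 8001/19 ≈ 421.11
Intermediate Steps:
M(Z, t) = Z + t
f(C) = 1/(8 + C)
21*(f(11) + M(13, 7)) = 21*(1/(8 + 11) + (13 + 7)) = 21*(1/19 + 20) = 21*(381/19) = 8001/19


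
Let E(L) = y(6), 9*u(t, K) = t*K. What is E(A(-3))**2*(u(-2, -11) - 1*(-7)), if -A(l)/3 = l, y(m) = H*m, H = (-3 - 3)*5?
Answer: 306000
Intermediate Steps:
H = -30 (H = -6*5 = -30)
u(t, K) = K*t/9 (u(t, K) = (t*K)/9 = (K*t)/9 = K*t/9)
y(m) = -30*m
A(l) = -3*l
E(L) = -180 (E(L) = -30*6 = -180)
E(A(-3))**2*(u(-2, -11) - 1*(-7)) = (-180)**2*((1/9)*(-11)*(-2) - 1*(-7)) = 32400*(22/9 + 7) = 32400*(85/9) = 306000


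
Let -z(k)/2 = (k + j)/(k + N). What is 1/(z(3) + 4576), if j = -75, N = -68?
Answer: 65/297296 ≈ 0.00021864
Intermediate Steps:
z(k) = -2*(-75 + k)/(-68 + k) (z(k) = -2*(k - 75)/(k - 68) = -2*(-75 + k)/(-68 + k))
1/(z(3) + 4576) = 1/(2*(75 - 1*3)/(-68 + 3) + 4576) = 1/(2*(75 - 3)/(-65) + 4576) = 1/(2*(-1/65)*72 + 4576) = 1/(-144/65 + 4576) = 1/(297296/65) = 65/297296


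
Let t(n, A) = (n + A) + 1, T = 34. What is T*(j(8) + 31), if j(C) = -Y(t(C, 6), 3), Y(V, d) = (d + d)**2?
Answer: -170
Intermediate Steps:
t(n, A) = 1 + A + n (t(n, A) = (A + n) + 1 = 1 + A + n)
Y(V, d) = 4*d**2 (Y(V, d) = (2*d)**2 = 4*d**2)
j(C) = -36 (j(C) = -4*3**2 = -4*9 = -1*36 = -36)
T*(j(8) + 31) = 34*(-36 + 31) = 34*(-5) = -170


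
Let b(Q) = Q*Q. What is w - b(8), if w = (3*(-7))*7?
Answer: -211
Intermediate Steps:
b(Q) = Q**2
w = -147 (w = -21*7 = -147)
w - b(8) = -147 - 1*8**2 = -147 - 1*64 = -147 - 64 = -211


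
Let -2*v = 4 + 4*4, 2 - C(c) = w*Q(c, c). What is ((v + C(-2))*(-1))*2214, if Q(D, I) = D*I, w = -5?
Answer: -26568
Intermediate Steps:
C(c) = 2 + 5*c**2 (C(c) = 2 - (-5)*c*c = 2 - (-5)*c**2 = 2 + 5*c**2)
v = -10 (v = -(4 + 4*4)/2 = -(4 + 16)/2 = -1/2*20 = -10)
((v + C(-2))*(-1))*2214 = ((-10 + (2 + 5*(-2)**2))*(-1))*2214 = ((-10 + (2 + 5*4))*(-1))*2214 = ((-10 + (2 + 20))*(-1))*2214 = ((-10 + 22)*(-1))*2214 = (12*(-1))*2214 = -12*2214 = -26568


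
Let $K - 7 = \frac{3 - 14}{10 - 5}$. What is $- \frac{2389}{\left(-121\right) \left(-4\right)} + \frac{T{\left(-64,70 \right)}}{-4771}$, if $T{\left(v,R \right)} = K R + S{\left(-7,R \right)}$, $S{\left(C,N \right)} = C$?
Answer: $- \frac{11557155}{2309164} \approx -5.0049$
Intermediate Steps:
$K = \frac{24}{5}$ ($K = 7 + \frac{3 - 14}{10 - 5} = 7 - \frac{11}{5} = \frac{24}{5} \approx 4.8$)
$T{\left(v,R \right)} = -7 + \frac{24 R}{5}$ ($T{\left(v,R \right)} = \frac{24 R}{5} - 7 = -7 + \frac{24 R}{5}$)
$- \frac{2389}{\left(-121\right) \left(-4\right)} + \frac{T{\left(-64,70 \right)}}{-4771} = - \frac{2389}{\left(-121\right) \left(-4\right)} + \frac{-7 + \frac{24}{5} \cdot 70}{-4771} = - \frac{2389}{484} + \left(-7 + 336\right) \left(- \frac{1}{4771}\right) = \left(-2389\right) \frac{1}{484} + 329 \left(- \frac{1}{4771}\right) = - \frac{2389}{484} - \frac{329}{4771} = - \frac{11557155}{2309164}$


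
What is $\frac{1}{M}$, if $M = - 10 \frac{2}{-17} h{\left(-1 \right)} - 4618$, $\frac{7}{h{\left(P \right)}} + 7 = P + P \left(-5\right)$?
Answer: $- \frac{51}{235658} \approx -0.00021642$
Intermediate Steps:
$h{\left(P \right)} = \frac{7}{-7 - 4 P}$ ($h{\left(P \right)} = \frac{7}{-7 + \left(P + P \left(-5\right)\right)} = \frac{7}{-7 + \left(P - 5 P\right)} = \frac{7}{-7 - 4 P}$)
$M = - \frac{235658}{51}$ ($M = - 10 \frac{2}{-17} \left(- \frac{7}{7 + 4 \left(-1\right)}\right) - 4618 = - 10 \cdot 2 \left(- \frac{1}{17}\right) \left(- \frac{7}{7 - 4}\right) - 4618 = \left(-10\right) \left(- \frac{2}{17}\right) \left(- \frac{7}{3}\right) - 4618 = \frac{20 \left(\left(-7\right) \frac{1}{3}\right)}{17} - 4618 = \frac{20}{17} \left(- \frac{7}{3}\right) - 4618 = - \frac{140}{51} - 4618 = - \frac{235658}{51} \approx -4620.7$)
$\frac{1}{M} = \frac{1}{- \frac{235658}{51}} = - \frac{51}{235658}$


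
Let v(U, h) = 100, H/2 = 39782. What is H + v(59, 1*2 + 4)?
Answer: 79664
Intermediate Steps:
H = 79564 (H = 2*39782 = 79564)
H + v(59, 1*2 + 4) = 79564 + 100 = 79664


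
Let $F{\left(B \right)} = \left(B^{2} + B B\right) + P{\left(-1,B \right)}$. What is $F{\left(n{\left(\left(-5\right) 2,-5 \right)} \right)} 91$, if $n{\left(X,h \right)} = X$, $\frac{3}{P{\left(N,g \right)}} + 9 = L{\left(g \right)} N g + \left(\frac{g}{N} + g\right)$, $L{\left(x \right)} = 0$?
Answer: $\frac{54509}{3} \approx 18170.0$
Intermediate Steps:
$P{\left(N,g \right)} = \frac{3}{-9 + g + \frac{g}{N}}$ ($P{\left(N,g \right)} = \frac{3}{-9 + \left(0 N g + \left(\frac{g}{N} + g\right)\right)} = \frac{3}{-9 + \left(0 g + \left(g + \frac{g}{N}\right)\right)} = \frac{3}{-9 + \left(0 + \left(g + \frac{g}{N}\right)\right)} = \frac{3}{-9 + \left(g + \frac{g}{N}\right)} = \frac{3}{-9 + g + \frac{g}{N}}$)
$F{\left(B \right)} = - \frac{1}{3} + 2 B^{2}$ ($F{\left(B \right)} = \left(B^{2} + B B\right) + 3 \left(-1\right) \frac{1}{B - -9 - B} = \left(B^{2} + B^{2}\right) + 3 \left(-1\right) \frac{1}{B + 9 - B} = 2 B^{2} + 3 \left(-1\right) \frac{1}{9} = 2 B^{2} - \frac{1}{3} = - \frac{1}{3} + 2 B^{2}$)
$F{\left(n{\left(\left(-5\right) 2,-5 \right)} \right)} 91 = \left(- \frac{1}{3} + 2 \left(\left(-5\right) 2\right)^{2}\right) 91 = \left(- \frac{1}{3} + 2 \left(-10\right)^{2}\right) 91 = \left(- \frac{1}{3} + 2 \cdot 100\right) 91 = \left(- \frac{1}{3} + 200\right) 91 = \frac{599}{3} \cdot 91 = \frac{54509}{3}$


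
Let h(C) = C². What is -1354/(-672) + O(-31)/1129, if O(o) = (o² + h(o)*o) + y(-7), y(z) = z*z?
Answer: -8906083/379344 ≈ -23.478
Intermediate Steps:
y(z) = z²
O(o) = 49 + o² + o³ (O(o) = (o² + o²*o) + (-7)² = (o² + o³) + 49 = 49 + o² + o³)
-1354/(-672) + O(-31)/1129 = -1354/(-672) + (49 + (-31)² + (-31)³)/1129 = -1354*(-1/672) + (49 + 961 - 29791)*(1/1129) = 677/336 - 28781*1/1129 = 677/336 - 28781/1129 = -8906083/379344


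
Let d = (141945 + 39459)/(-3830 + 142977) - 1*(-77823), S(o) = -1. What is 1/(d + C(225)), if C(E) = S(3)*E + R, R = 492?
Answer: 139147/10866170634 ≈ 1.2806e-5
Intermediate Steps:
d = 10829018385/139147 (d = 181404/139147 + 77823 = 10829018385/139147 ≈ 77824.)
C(E) = 492 - E (C(E) = -E + 492 = 492 - E)
1/(d + C(225)) = 1/(10829018385/139147 + (492 - 1*225)) = 1/(10829018385/139147 + (492 - 225)) = 1/(10829018385/139147 + 267) = 1/(10866170634/139147) = 139147/10866170634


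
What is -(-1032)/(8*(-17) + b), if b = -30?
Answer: -516/83 ≈ -6.2169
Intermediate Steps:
-(-1032)/(8*(-17) + b) = -(-1032)/(8*(-17) - 30) = -(-1032)/(-136 - 30) = -(-1032)/(-166) = -(-1032)*(-1)/166 = -1*516/83 = -516/83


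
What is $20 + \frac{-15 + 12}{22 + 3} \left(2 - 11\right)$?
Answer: $\frac{527}{25} \approx 21.08$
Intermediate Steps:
$20 + \frac{-15 + 12}{22 + 3} \left(2 - 11\right) = 20 + - \frac{3}{25} \left(-9\right) = 20 + \left(-3\right) \frac{1}{25} \left(-9\right) = 20 - - \frac{27}{25} = 20 + \frac{27}{25} = \frac{527}{25}$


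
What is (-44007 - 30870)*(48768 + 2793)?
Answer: -3860732997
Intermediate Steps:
(-44007 - 30870)*(48768 + 2793) = -74877*51561 = -3860732997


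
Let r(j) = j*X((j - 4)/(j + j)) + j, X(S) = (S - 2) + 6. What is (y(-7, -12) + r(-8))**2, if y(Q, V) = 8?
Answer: 1444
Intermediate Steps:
X(S) = 4 + S (X(S) = (-2 + S) + 6 = 4 + S)
r(j) = j + j*(4 + (-4 + j)/(2*j)) (r(j) = j*(4 + (j - 4)/(j + j)) + j = j*(4 + (-4 + j)/((2*j))) + j = j*(4 + (-4 + j)*(1/(2*j))) + j = j*(4 + (-4 + j)/(2*j)) + j = j + j*(4 + (-4 + j)/(2*j)))
(y(-7, -12) + r(-8))**2 = (8 + (-2 + (11/2)*(-8)))**2 = (8 + (-2 - 44))**2 = (8 - 46)**2 = (-38)**2 = 1444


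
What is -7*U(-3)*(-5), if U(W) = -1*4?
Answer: -140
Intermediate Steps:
U(W) = -4
-7*U(-3)*(-5) = -7*(-4)*(-5) = 28*(-5) = -140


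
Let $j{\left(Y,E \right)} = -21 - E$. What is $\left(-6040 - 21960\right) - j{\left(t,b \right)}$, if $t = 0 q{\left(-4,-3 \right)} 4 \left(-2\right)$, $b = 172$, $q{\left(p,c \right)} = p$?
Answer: $-27807$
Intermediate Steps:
$t = 0$ ($t = 0 \left(-4\right) 4 \left(-2\right) = 0 \cdot 4 \left(-2\right) = 0 \left(-2\right) = 0$)
$\left(-6040 - 21960\right) - j{\left(t,b \right)} = \left(-6040 - 21960\right) - \left(-21 - 172\right) = -28000 - \left(-21 - 172\right) = -28000 - -193 = -28000 + 193 = -27807$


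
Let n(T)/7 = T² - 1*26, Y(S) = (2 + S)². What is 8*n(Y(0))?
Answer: -560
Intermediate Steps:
n(T) = -182 + 7*T² (n(T) = 7*(T² - 1*26) = 7*(T² - 26) = 7*(-26 + T²) = -182 + 7*T²)
8*n(Y(0)) = 8*(-182 + 7*((2 + 0)²)²) = 8*(-182 + 7*(2²)²) = 8*(-182 + 7*4²) = 8*(-182 + 7*16) = 8*(-182 + 112) = 8*(-70) = -560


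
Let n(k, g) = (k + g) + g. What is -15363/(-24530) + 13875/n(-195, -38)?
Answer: -336190377/6647630 ≈ -50.573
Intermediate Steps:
n(k, g) = k + 2*g (n(k, g) = (g + k) + g = k + 2*g)
-15363/(-24530) + 13875/n(-195, -38) = -15363/(-24530) + 13875/(-195 + 2*(-38)) = -15363*(-1/24530) + 13875/(-195 - 76) = 15363/24530 + 13875/(-271) = 15363/24530 + 13875*(-1/271) = 15363/24530 - 13875/271 = -336190377/6647630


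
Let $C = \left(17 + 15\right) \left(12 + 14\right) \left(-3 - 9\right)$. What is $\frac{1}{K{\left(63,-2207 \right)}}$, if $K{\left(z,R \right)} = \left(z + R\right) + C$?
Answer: $- \frac{1}{12128} \approx -8.2454 \cdot 10^{-5}$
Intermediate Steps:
$C = -9984$ ($C = 32 \cdot 26 \left(-12\right) = 32 \left(-312\right) = -9984$)
$K{\left(z,R \right)} = -9984 + R + z$ ($K{\left(z,R \right)} = \left(z + R\right) - 9984 = \left(R + z\right) - 9984 = -9984 + R + z$)
$\frac{1}{K{\left(63,-2207 \right)}} = \frac{1}{-9984 - 2207 + 63} = \frac{1}{-12128} = - \frac{1}{12128}$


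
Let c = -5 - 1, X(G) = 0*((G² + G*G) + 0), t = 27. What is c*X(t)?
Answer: 0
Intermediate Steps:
X(G) = 0 (X(G) = 0*((G² + G²) + 0) = 0*(2*G² + 0) = 0*(2*G²) = 0)
c = -6
c*X(t) = -6*0 = 0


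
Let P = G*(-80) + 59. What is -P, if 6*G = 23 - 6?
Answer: 503/3 ≈ 167.67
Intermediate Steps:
G = 17/6 (G = (23 - 6)/6 = (⅙)*17 = 17/6 ≈ 2.8333)
P = -503/3 (P = (17/6)*(-80) + 59 = -680/3 + 59 = -503/3 ≈ -167.67)
-P = -1*(-503/3) = 503/3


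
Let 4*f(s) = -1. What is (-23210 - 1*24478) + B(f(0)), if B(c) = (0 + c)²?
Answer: -763007/16 ≈ -47688.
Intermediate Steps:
f(s) = -¼ (f(s) = (¼)*(-1) = -¼)
B(c) = c²
(-23210 - 1*24478) + B(f(0)) = (-23210 - 1*24478) + (-¼)² = (-23210 - 24478) + 1/16 = -47688 + 1/16 = -763007/16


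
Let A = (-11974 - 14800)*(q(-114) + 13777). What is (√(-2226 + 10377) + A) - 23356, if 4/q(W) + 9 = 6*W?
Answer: -23239981766/63 + √8151 ≈ -3.6889e+8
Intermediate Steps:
q(W) = 4/(-9 + 6*W)
A = -23238510338/63 (A = (-11974 - 14800)*(4/(3*(-3 + 2*(-114))) + 13777) = -26774*(4/(3*(-3 - 228)) + 13777) = -26774*((4/3)/(-231) + 13777) = -26774*((4/3)*(-1/231) + 13777) = -26774*(-4/693 + 13777) = -26774*9547457/693 = -23238510338/63 ≈ -3.6887e+8)
(√(-2226 + 10377) + A) - 23356 = (√(-2226 + 10377) - 23238510338/63) - 23356 = (√8151 - 23238510338/63) - 23356 = (-23238510338/63 + √8151) - 23356 = -23239981766/63 + √8151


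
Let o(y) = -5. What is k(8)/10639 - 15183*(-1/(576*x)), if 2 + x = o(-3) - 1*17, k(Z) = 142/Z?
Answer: -17920729/16341504 ≈ -1.0966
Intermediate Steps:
x = -24 (x = -2 + (-5 - 1*17) = -2 + (-5 - 17) = -2 - 22 = -24)
k(8)/10639 - 15183*(-1/(576*x)) = (142/8)/10639 - 15183/((24*(-24))*(-24)) = (142*(1/8))*(1/10639) - 15183/((-576*(-24))) = (71/4)*(1/10639) - 15183/13824 = 71/42556 - 15183*1/13824 = 71/42556 - 1687/1536 = -17920729/16341504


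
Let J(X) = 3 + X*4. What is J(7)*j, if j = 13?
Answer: 403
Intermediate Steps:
J(X) = 3 + 4*X
J(7)*j = (3 + 4*7)*13 = (3 + 28)*13 = 31*13 = 403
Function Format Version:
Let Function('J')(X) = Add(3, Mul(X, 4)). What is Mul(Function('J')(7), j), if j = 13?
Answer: 403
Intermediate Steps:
Function('J')(X) = Add(3, Mul(4, X))
Mul(Function('J')(7), j) = Mul(Add(3, Mul(4, 7)), 13) = Mul(Add(3, 28), 13) = Mul(31, 13) = 403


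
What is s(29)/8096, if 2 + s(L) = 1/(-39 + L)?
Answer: -21/80960 ≈ -0.00025939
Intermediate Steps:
s(L) = -2 + 1/(-39 + L)
s(29)/8096 = ((79 - 2*29)/(-39 + 29))/8096 = ((79 - 58)/(-10))*(1/8096) = -⅒*21*(1/8096) = -21/10*1/8096 = -21/80960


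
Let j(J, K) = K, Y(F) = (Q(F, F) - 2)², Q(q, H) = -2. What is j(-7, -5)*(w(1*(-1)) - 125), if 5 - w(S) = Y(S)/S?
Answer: 520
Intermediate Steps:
Y(F) = 16 (Y(F) = (-2 - 2)² = (-4)² = 16)
w(S) = 5 - 16/S
j(-7, -5)*(w(1*(-1)) - 125) = -5*((5 - 16/(1*(-1))) - 125) = -5*((5 - 16/(-1)) - 125) = -5*((5 - 16*(-1)) - 125) = -5*((5 + 16) - 125) = -5*(21 - 125) = -5*(-104) = 520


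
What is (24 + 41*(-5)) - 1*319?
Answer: -500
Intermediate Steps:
(24 + 41*(-5)) - 1*319 = (24 - 205) - 319 = -181 - 319 = -500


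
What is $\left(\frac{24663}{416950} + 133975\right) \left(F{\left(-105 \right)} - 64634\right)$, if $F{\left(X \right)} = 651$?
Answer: $- \frac{3574148023116479}{416950} \approx -8.5721 \cdot 10^{9}$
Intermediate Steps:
$\left(\frac{24663}{416950} + 133975\right) \left(F{\left(-105 \right)} - 64634\right) = \left(\frac{24663}{416950} + 133975\right) \left(651 - 64634\right) = \left(24663 \cdot \frac{1}{416950} + 133975\right) \left(-63983\right) = \left(\frac{24663}{416950} + 133975\right) \left(-63983\right) = \frac{55860900913}{416950} \left(-63983\right) = - \frac{3574148023116479}{416950}$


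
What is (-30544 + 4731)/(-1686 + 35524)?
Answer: -25813/33838 ≈ -0.76284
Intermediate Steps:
(-30544 + 4731)/(-1686 + 35524) = -25813/33838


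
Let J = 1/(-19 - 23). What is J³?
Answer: -1/74088 ≈ -1.3497e-5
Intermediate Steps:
J = -1/42 (J = 1/(-42) = -1/42 ≈ -0.023810)
J³ = (-1/42)³ = -1/74088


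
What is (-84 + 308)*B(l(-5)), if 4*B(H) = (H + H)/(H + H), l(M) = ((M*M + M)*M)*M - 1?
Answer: 56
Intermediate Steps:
l(M) = -1 + M²*(M + M²) (l(M) = ((M² + M)*M)*M - 1 = ((M + M²)*M)*M - 1 = (M*(M + M²))*M - 1 = M²*(M + M²) - 1 = -1 + M²*(M + M²))
B(H) = ¼ (B(H) = ((H + H)/(H + H))/4 = ((2*H)/((2*H)))/4 = ((2*H)*(1/(2*H)))/4 = (¼)*1 = ¼)
(-84 + 308)*B(l(-5)) = (-84 + 308)*(¼) = 224*(¼) = 56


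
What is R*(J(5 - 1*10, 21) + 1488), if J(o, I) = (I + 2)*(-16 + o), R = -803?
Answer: -807015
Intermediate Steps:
J(o, I) = (-16 + o)*(2 + I) (J(o, I) = (2 + I)*(-16 + o) = (-16 + o)*(2 + I))
R*(J(5 - 1*10, 21) + 1488) = -803*((-32 - 16*21 + 2*(5 - 1*10) + 21*(5 - 1*10)) + 1488) = -803*((-32 - 336 + 2*(5 - 10) + 21*(5 - 10)) + 1488) = -803*((-32 - 336 + 2*(-5) + 21*(-5)) + 1488) = -803*((-32 - 336 - 10 - 105) + 1488) = -803*(-483 + 1488) = -803*1005 = -807015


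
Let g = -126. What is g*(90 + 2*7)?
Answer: -13104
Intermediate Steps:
g*(90 + 2*7) = -126*(90 + 2*7) = -126*(90 + 14) = -126*104 = -13104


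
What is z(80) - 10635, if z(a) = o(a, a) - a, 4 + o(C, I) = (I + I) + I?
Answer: -10479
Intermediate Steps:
o(C, I) = -4 + 3*I (o(C, I) = -4 + ((I + I) + I) = -4 + (2*I + I) = -4 + 3*I)
z(a) = -4 + 2*a (z(a) = (-4 + 3*a) - a = -4 + 2*a)
z(80) - 10635 = (-4 + 2*80) - 10635 = (-4 + 160) - 10635 = 156 - 10635 = -10479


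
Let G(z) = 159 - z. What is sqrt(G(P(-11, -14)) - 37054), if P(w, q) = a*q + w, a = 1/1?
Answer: I*sqrt(36870) ≈ 192.02*I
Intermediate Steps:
a = 1
P(w, q) = q + w (P(w, q) = 1*q + w = q + w)
sqrt(G(P(-11, -14)) - 37054) = sqrt((159 - (-14 - 11)) - 37054) = sqrt((159 - 1*(-25)) - 37054) = sqrt((159 + 25) - 37054) = sqrt(184 - 37054) = sqrt(-36870) = I*sqrt(36870)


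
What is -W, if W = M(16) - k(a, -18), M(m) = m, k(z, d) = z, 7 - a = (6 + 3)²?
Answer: -90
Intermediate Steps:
a = -74 (a = 7 - (6 + 3)² = 7 - 1*9² = 7 - 1*81 = 7 - 81 = -74)
W = 90 (W = 16 - 1*(-74) = 16 + 74 = 90)
-W = -1*90 = -90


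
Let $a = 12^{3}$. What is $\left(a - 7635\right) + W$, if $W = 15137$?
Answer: $9230$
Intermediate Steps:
$a = 1728$
$\left(a - 7635\right) + W = \left(1728 - 7635\right) + 15137 = -5907 + 15137 = 9230$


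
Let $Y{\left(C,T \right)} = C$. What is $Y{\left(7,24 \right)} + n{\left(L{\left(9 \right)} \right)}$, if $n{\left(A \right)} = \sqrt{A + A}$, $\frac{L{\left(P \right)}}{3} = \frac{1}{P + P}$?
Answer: $7 + \frac{\sqrt{3}}{3} \approx 7.5773$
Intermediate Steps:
$L{\left(P \right)} = \frac{3}{2 P}$ ($L{\left(P \right)} = \frac{3}{P + P} = \frac{3}{2 P}$)
$n{\left(A \right)} = \sqrt{2} \sqrt{A}$ ($n{\left(A \right)} = \sqrt{2 A} = \sqrt{2} \sqrt{A}$)
$Y{\left(7,24 \right)} + n{\left(L{\left(9 \right)} \right)} = 7 + \sqrt{2} \sqrt{\frac{3}{2 \cdot 9}} = 7 + \sqrt{2} \sqrt{\frac{3}{2} \cdot \frac{1}{9}} = 7 + \frac{\sqrt{2}}{\sqrt{6}} = 7 + \sqrt{2} \frac{\sqrt{6}}{6} = 7 + \frac{\sqrt{3}}{3}$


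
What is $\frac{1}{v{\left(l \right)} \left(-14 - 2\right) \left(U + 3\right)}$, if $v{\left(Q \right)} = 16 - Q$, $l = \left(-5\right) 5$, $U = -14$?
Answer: $\frac{1}{7216} \approx 0.00013858$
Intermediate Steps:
$l = -25$
$\frac{1}{v{\left(l \right)} \left(-14 - 2\right) \left(U + 3\right)} = \frac{1}{\left(16 - -25\right) \left(-14 - 2\right) \left(-14 + 3\right)} = \frac{1}{\left(16 + 25\right) \left(\left(-16\right) \left(-11\right)\right)} = \frac{1}{41 \cdot 176} = \frac{1}{7216}$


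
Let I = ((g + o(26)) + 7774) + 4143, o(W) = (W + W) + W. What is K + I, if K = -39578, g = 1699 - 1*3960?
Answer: -29844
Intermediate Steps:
g = -2261 (g = 1699 - 3960 = -2261)
o(W) = 3*W (o(W) = 2*W + W = 3*W)
I = 9734 (I = ((-2261 + 3*26) + 7774) + 4143 = ((-2261 + 78) + 7774) + 4143 = (-2183 + 7774) + 4143 = 5591 + 4143 = 9734)
K + I = -39578 + 9734 = -29844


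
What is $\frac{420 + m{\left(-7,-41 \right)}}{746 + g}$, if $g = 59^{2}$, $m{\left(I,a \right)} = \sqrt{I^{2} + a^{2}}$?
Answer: $\frac{140}{1409} + \frac{\sqrt{1730}}{4227} \approx 0.1092$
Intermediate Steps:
$g = 3481$
$\frac{420 + m{\left(-7,-41 \right)}}{746 + g} = \frac{420 + \sqrt{\left(-7\right)^{2} + \left(-41\right)^{2}}}{746 + 3481} = \frac{420 + \sqrt{49 + 1681}}{4227} = \left(420 + \sqrt{1730}\right) \frac{1}{4227} = \frac{140}{1409} + \frac{\sqrt{1730}}{4227}$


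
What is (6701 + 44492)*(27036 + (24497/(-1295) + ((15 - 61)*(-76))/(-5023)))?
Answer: 8996442374720237/6504785 ≈ 1.3830e+9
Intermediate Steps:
(6701 + 44492)*(27036 + (24497/(-1295) + ((15 - 61)*(-76))/(-5023))) = 51193*(27036 + (24497*(-1/1295) - 46*(-76)*(-1/5023))) = 51193*(27036 + (-24497/1295 + 3496*(-1/5023))) = 51193*(27036 + (-24497/1295 - 3496/5023)) = 51193*(27036 - 127575751/6504785) = 51193*(175735791509/6504785) = 8996442374720237/6504785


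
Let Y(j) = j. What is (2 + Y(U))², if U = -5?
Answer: 9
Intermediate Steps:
(2 + Y(U))² = (2 - 5)² = (-3)² = 9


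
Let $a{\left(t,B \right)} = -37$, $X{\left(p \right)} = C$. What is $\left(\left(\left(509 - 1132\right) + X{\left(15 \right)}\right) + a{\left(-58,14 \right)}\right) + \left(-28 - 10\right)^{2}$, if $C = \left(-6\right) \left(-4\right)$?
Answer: $808$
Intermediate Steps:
$C = 24$
$X{\left(p \right)} = 24$
$\left(\left(\left(509 - 1132\right) + X{\left(15 \right)}\right) + a{\left(-58,14 \right)}\right) + \left(-28 - 10\right)^{2} = \left(\left(\left(509 - 1132\right) + 24\right) - 37\right) + \left(-28 - 10\right)^{2} = \left(\left(-623 + 24\right) - 37\right) + \left(-38\right)^{2} = \left(-599 - 37\right) + 1444 = -636 + 1444 = 808$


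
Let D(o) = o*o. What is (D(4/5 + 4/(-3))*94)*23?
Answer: 138368/225 ≈ 614.97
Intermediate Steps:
D(o) = o²
(D(4/5 + 4/(-3))*94)*23 = ((4/5 + 4/(-3))²*94)*23 = ((4*(⅕) + 4*(-⅓))²*94)*23 = ((⅘ - 4/3)²*94)*23 = ((-8/15)²*94)*23 = ((64/225)*94)*23 = (6016/225)*23 = 138368/225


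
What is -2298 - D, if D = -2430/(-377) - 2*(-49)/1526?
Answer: -94699223/41093 ≈ -2304.5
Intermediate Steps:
D = 267509/41093 (D = -2430*(-1/377) + 98*(1/1526) = 2430/377 + 7/109 = 267509/41093 ≈ 6.5098)
-2298 - D = -2298 - 1*267509/41093 = -2298 - 267509/41093 = -94699223/41093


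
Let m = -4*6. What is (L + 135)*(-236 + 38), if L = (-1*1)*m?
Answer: -31482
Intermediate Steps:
m = -24
L = 24 (L = -1*1*(-24) = -1*(-24) = 24)
(L + 135)*(-236 + 38) = (24 + 135)*(-236 + 38) = 159*(-198) = -31482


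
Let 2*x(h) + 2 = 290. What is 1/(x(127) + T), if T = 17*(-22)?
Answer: -1/230 ≈ -0.0043478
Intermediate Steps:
T = -374
x(h) = 144 (x(h) = -1 + (½)*290 = -1 + 145 = 144)
1/(x(127) + T) = 1/(144 - 374) = 1/(-230) = -1/230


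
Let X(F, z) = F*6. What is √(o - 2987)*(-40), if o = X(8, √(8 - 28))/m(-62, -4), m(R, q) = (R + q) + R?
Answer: -10*I*√47798 ≈ -2186.3*I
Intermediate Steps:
m(R, q) = q + 2*R
X(F, z) = 6*F
o = -3/8 (o = (6*8)/(-4 + 2*(-62)) = 48/(-4 - 124) = 48/(-128) = 48*(-1/128) = -3/8 ≈ -0.37500)
√(o - 2987)*(-40) = √(-3/8 - 2987)*(-40) = √(-23899/8)*(-40) = (I*√47798/4)*(-40) = -10*I*√47798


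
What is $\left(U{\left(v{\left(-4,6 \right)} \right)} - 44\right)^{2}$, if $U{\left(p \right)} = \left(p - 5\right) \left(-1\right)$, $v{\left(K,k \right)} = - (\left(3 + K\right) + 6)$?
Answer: $1156$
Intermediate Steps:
$v{\left(K,k \right)} = -9 - K$ ($v{\left(K,k \right)} = - (9 + K) = -9 - K$)
$U{\left(p \right)} = 5 - p$ ($U{\left(p \right)} = \left(-5 + p\right) \left(-1\right) = 5 - p$)
$\left(U{\left(v{\left(-4,6 \right)} \right)} - 44\right)^{2} = \left(\left(5 - \left(-9 - -4\right)\right) - 44\right)^{2} = \left(\left(5 - \left(-9 + 4\right)\right) - 44\right)^{2} = \left(\left(5 - -5\right) - 44\right)^{2} = \left(\left(5 + 5\right) - 44\right)^{2} = \left(10 - 44\right)^{2} = \left(-34\right)^{2} = 1156$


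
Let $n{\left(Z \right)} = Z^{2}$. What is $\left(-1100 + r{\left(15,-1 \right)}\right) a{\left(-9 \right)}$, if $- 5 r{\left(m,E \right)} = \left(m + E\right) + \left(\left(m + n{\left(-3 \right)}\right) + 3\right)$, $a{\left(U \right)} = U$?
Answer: $\frac{49869}{5} \approx 9973.8$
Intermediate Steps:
$r{\left(m,E \right)} = - \frac{12}{5} - \frac{2 m}{5} - \frac{E}{5}$ ($r{\left(m,E \right)} = - \frac{\left(m + E\right) + \left(\left(m + \left(-3\right)^{2}\right) + 3\right)}{5} = - \frac{\left(E + m\right) + \left(\left(m + 9\right) + 3\right)}{5} = - \frac{\left(E + m\right) + \left(\left(9 + m\right) + 3\right)}{5} = - \frac{\left(E + m\right) + \left(12 + m\right)}{5} = - \frac{12 + E + 2 m}{5} = - \frac{12}{5} - \frac{2 m}{5} - \frac{E}{5}$)
$\left(-1100 + r{\left(15,-1 \right)}\right) a{\left(-9 \right)} = \left(-1100 - \frac{41}{5}\right) \left(-9\right) = \left(- \frac{5541}{5}\right) \left(-9\right) = \frac{49869}{5}$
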